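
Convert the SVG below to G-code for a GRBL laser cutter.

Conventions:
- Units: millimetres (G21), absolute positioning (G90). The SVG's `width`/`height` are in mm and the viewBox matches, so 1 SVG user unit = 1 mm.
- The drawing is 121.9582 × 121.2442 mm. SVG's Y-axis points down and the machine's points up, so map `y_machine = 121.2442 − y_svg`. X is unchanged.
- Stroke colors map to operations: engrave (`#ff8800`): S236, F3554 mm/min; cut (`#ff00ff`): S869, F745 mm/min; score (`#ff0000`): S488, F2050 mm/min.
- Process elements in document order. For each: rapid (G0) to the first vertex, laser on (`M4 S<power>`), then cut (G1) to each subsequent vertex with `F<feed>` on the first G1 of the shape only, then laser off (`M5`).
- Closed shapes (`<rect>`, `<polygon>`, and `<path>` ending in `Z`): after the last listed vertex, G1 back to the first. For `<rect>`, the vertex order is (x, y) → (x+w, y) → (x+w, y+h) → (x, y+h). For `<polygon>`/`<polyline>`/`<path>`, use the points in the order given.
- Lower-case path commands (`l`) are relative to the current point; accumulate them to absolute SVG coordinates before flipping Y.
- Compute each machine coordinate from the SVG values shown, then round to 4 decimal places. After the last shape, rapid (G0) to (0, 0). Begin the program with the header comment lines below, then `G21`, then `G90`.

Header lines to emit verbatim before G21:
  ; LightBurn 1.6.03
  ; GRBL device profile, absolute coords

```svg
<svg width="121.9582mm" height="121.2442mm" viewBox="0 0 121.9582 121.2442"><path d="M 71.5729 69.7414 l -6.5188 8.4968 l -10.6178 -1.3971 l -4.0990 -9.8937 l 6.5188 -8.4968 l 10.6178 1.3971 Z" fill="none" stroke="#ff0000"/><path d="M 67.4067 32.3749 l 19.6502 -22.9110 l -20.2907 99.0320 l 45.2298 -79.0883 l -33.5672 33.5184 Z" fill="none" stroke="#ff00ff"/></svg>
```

viewBox `0 0 121.9582 121.2442` with mm width/height → 1 unit = 1 mm. Flip: y_m = 121.2442 − y_svg.

**Shape 1** — `<path>` regular polygon, stroke `#ff0000` → score (S488, F2050). Machine vertices: (71.5729,51.5028) → (65.0541,43.0060) → (54.4363,44.4031) → (50.3373,54.2968) → (56.8561,62.7936) → (67.4739,61.3965) → (71.5729,51.5028). Closed: final G1 returns to the first vertex.

**Shape 2** — `<path>` closed polygon, stroke `#ff00ff` → cut (S869, F745). Machine vertices: (67.4067,88.8693) → (87.0569,111.7803) → (66.7662,12.7483) → (111.9960,91.8366) → (78.4288,58.3182) → (67.4067,88.8693). Closed: final G1 returns to the first vertex.

; LightBurn 1.6.03
; GRBL device profile, absolute coords
G21
G90
G0 X71.5729 Y51.5028
M4 S488
G1 X65.0541 Y43.0060 F2050
G1 X54.4363 Y44.4031
G1 X50.3373 Y54.2968
G1 X56.8561 Y62.7936
G1 X67.4739 Y61.3965
G1 X71.5729 Y51.5028
M5
G0 X67.4067 Y88.8693
M4 S869
G1 X87.0569 Y111.7803 F745
G1 X66.7662 Y12.7483
G1 X111.9960 Y91.8366
G1 X78.4288 Y58.3182
G1 X67.4067 Y88.8693
M5
G0 X0.0000 Y0.0000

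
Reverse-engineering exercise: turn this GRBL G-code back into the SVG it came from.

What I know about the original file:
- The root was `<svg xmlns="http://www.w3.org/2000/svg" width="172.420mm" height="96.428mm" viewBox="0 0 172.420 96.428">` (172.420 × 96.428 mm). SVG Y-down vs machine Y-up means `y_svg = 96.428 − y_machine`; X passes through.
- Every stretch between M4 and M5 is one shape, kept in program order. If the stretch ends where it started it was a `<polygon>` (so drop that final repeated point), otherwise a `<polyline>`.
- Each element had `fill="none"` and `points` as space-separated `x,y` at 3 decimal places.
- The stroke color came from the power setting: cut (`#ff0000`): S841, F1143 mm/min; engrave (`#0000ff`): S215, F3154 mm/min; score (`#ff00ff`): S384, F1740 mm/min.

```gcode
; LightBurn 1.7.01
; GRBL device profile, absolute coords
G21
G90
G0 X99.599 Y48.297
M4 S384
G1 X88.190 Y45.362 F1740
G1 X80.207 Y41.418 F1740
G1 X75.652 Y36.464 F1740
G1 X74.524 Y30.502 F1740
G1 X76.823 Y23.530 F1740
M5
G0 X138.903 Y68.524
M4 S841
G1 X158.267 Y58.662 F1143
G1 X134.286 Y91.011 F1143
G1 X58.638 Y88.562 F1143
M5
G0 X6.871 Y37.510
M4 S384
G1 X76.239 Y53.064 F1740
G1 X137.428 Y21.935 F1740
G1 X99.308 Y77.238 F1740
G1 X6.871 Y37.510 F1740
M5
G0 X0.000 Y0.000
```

<svg xmlns="http://www.w3.org/2000/svg" width="172.420mm" height="96.428mm" viewBox="0 0 172.420 96.428">
  <polyline points="99.599,48.131 88.190,51.066 80.207,55.010 75.652,59.964 74.524,65.926 76.823,72.898" fill="none" stroke="#ff00ff"/>
  <polyline points="138.903,27.904 158.267,37.766 134.286,5.417 58.638,7.866" fill="none" stroke="#ff0000"/>
  <polygon points="6.871,58.918 76.239,43.364 137.428,74.493 99.308,19.190" fill="none" stroke="#ff00ff"/>
</svg>

Each laser-on run becomes one SVG element. Flip Y back into SVG space with y_svg = 96.428 − y_machine.

Run 1: S384 ⇒ score layer `#ff00ff`. The run is open, so emit a `<polyline>` with points (Y-flipped): 99.599,48.131 88.190,51.066 80.207,55.010 75.652,59.964 74.524,65.926 76.823,72.898.

Run 2: S841 ⇒ cut layer `#ff0000`. The run is open, so emit a `<polyline>` with points (Y-flipped): 138.903,27.904 158.267,37.766 134.286,5.417 58.638,7.866.

Run 3: the run's S384 means `#ff00ff` (score). The run returns to its start, so emit a `<polygon>` with points (Y-flipped): 6.871,58.918 76.239,43.364 137.428,74.493 99.308,19.190.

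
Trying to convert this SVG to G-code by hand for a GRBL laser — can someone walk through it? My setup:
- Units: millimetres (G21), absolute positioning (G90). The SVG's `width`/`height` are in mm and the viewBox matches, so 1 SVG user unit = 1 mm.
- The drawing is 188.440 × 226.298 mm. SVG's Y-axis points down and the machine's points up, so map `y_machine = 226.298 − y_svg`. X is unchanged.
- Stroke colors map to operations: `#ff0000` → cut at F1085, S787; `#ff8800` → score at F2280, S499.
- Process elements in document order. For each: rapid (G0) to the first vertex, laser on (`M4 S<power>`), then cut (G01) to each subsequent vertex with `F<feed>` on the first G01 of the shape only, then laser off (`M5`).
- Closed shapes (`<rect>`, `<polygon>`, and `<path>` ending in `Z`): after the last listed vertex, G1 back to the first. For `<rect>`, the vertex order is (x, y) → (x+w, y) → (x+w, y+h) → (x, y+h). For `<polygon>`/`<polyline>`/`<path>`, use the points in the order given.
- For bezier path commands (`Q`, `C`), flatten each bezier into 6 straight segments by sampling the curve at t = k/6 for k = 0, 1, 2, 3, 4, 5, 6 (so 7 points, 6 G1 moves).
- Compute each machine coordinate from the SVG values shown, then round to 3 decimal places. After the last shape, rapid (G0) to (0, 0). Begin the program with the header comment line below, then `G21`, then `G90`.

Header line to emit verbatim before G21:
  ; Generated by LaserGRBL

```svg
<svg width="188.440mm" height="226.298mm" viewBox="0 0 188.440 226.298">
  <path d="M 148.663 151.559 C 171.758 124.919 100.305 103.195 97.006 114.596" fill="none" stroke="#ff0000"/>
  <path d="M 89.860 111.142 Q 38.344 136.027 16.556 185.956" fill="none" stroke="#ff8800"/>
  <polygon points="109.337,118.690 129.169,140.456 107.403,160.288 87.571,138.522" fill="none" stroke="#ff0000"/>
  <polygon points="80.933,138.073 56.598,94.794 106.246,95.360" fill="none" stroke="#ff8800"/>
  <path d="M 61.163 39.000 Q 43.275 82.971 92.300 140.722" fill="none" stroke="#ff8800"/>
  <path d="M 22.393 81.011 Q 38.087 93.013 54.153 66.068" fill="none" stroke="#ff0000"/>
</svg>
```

; Generated by LaserGRBL
G21
G90
G0 X148.663 Y74.739
M4 S787
G01 X153.085 Y87.519 F1085
G01 X146.268 Y98.696
G01 X132.732 Y107.486
G01 X116.997 Y113.106
G01 X103.582 Y114.773
G01 X97.006 Y111.702
M5
G0 X89.860 Y115.156
M4 S499
G01 X73.514 Y106.165 F2280
G01 X58.819 Y95.783
G01 X45.776 Y84.010
G01 X34.384 Y70.845
G01 X24.644 Y56.289
G01 X16.556 Y40.342
M5
G0 X109.337 Y107.608
M4 S787
G01 X129.169 Y85.842 F1085
G01 X107.403 Y66.010
G01 X87.571 Y87.776
G01 X109.337 Y107.608
M5
G0 X80.933 Y88.225
M4 S499
G01 X56.598 Y131.504 F2280
G01 X106.246 Y130.938
G01 X80.933 Y88.225
M5
G0 X61.163 Y187.298
M4 S499
G01 X57.059 Y172.258 F2280
G01 X56.672 Y156.453
G01 X60.003 Y139.882
G01 X67.051 Y122.546
G01 X77.817 Y104.444
G01 X92.300 Y85.576
M5
G0 X22.393 Y145.287
M4 S787
G01 X27.635 Y142.368 F1085
G01 X32.897 Y141.613
G01 X38.180 Y143.022
G01 X43.484 Y146.594
G01 X48.808 Y152.330
G01 X54.153 Y160.230
M5
G0 X0.000 Y0.000

viewBox `0 0 188.440 226.298` with mm width/height → 1 unit = 1 mm. Flip: y_m = 226.298 − y_svg.

**Shape 1** — `<path>` cubic bezier, stroke `#ff0000` → cut (S787, F1085). Control points (SVG): P0=(148.663,151.559), P1=(171.758,124.919), P2=(100.305,103.195), P3=(97.006,114.596); sampled at t=k/6. Machine vertices: (148.663,74.739) → (153.085,87.519) → (146.268,98.696) → (132.732,107.486) → (116.997,113.106) → (103.582,114.773) → (97.006,111.702). Open path.

**Shape 2** — `<path>` quadratic bezier, stroke `#ff8800` → score (S499, F2280). Control points (SVG): P0=(89.860,111.142), P1=(38.344,136.027), P2=(16.556,185.956); sampled at t=k/6. Machine vertices: (89.860,115.156) → (73.514,106.165) → (58.819,95.783) → (45.776,84.010) → (34.384,70.845) → (24.644,56.289) → (16.556,40.342). Open path.

**Shape 3** — `<polygon>` regular polygon, stroke `#ff0000` → cut (S787, F1085). Machine vertices: (109.337,107.608) → (129.169,85.842) → (107.403,66.010) → (87.571,87.776) → (109.337,107.608). Closed: final G1 returns to the first vertex.

**Shape 4** — `<polygon>` regular polygon, stroke `#ff8800` → score (S499, F2280). Machine vertices: (80.933,88.225) → (56.598,131.504) → (106.246,130.938) → (80.933,88.225). Closed: final G1 returns to the first vertex.

**Shape 5** — `<path>` quadratic bezier, stroke `#ff8800` → score (S499, F2280). Control points (SVG): P0=(61.163,39.000), P1=(43.275,82.971), P2=(92.300,140.722); sampled at t=k/6. Machine vertices: (61.163,187.298) → (57.059,172.258) → (56.672,156.453) → (60.003,139.882) → (67.051,122.546) → (77.817,104.444) → (92.300,85.576). Open path.

**Shape 6** — `<path>` quadratic bezier, stroke `#ff0000` → cut (S787, F1085). Control points (SVG): P0=(22.393,81.011), P1=(38.087,93.013), P2=(54.153,66.068); sampled at t=k/6. Machine vertices: (22.393,145.287) → (27.635,142.368) → (32.897,141.613) → (38.180,143.022) → (43.484,146.594) → (48.808,152.330) → (54.153,160.230). Open path.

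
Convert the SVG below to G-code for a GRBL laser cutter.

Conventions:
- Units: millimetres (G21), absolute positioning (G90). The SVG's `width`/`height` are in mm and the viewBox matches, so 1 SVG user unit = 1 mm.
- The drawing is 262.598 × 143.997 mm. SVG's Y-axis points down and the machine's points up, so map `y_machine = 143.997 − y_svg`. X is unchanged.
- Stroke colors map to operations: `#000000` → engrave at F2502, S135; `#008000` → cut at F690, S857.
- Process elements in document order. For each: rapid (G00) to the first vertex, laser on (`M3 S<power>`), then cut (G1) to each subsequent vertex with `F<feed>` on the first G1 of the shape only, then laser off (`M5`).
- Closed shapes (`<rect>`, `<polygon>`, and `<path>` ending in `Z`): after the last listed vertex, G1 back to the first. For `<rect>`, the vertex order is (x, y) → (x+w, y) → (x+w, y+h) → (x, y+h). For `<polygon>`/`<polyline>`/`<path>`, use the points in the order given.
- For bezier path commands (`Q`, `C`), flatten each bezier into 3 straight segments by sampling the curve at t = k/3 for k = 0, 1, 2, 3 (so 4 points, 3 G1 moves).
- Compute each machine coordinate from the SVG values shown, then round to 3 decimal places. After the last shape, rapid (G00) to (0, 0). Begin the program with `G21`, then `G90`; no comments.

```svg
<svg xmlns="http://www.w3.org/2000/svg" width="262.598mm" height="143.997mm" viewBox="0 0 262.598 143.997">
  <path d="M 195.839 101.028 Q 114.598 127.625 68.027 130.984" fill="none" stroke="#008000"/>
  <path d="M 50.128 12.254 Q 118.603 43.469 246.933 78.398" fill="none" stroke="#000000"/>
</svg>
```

1 u = 1 mm; y_m = 143.997 − y.

[1] `<path>` quadratic bezier, #008000→cut S857 F690: (195.839,42.969) → (145.531,27.820) → (102.927,17.834) → (68.027,13.013)

[2] `<path>` quadratic bezier, #000000→engrave S135 F2502: (50.128,131.743) → (102.429,110.520) → (168.030,88.472) → (246.933,65.599)

G21
G90
G00 X195.839 Y42.969
M3 S857
G1 X145.531 Y27.820 F690
G1 X102.927 Y17.834
G1 X68.027 Y13.013
M5
G00 X50.128 Y131.743
M3 S135
G1 X102.429 Y110.520 F2502
G1 X168.030 Y88.472
G1 X246.933 Y65.599
M5
G00 X0.000 Y0.000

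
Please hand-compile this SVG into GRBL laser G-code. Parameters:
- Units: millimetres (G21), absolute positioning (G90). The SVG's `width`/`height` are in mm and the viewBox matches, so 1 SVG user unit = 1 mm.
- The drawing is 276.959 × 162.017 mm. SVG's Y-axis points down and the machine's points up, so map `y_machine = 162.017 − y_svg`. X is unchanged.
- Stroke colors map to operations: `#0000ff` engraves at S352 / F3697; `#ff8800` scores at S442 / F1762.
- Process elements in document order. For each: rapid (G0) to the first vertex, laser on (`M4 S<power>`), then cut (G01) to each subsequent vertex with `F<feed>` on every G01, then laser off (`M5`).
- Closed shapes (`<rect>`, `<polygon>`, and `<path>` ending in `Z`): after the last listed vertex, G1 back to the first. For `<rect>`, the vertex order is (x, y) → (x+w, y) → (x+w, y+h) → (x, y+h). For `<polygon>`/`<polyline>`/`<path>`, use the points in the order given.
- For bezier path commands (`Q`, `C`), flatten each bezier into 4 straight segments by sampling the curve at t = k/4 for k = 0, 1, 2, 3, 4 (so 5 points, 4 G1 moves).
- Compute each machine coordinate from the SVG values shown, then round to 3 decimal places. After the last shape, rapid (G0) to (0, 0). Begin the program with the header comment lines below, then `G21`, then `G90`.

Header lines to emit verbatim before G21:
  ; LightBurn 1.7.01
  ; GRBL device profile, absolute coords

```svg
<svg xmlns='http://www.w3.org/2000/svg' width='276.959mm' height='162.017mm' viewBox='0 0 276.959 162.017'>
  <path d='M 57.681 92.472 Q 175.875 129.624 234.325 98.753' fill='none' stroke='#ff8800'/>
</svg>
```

viewBox `0 0 276.959 162.017` with mm width/height → 1 unit = 1 mm. Flip: y_m = 162.017 − y_svg.

**Shape 1** — `<path>` quadratic bezier, stroke `#ff8800` → score (S442, F1762). Control points (SVG): P0=(57.681,92.472), P1=(175.875,129.624), P2=(234.325,98.753); sampled at t=k/4. Machine vertices: (57.681,69.545) → (113.044,55.220) → (160.939,49.399) → (201.366,52.080) → (234.325,63.264). Open path.

; LightBurn 1.7.01
; GRBL device profile, absolute coords
G21
G90
G0 X57.681 Y69.545
M4 S442
G01 X113.044 Y55.220 F1762
G01 X160.939 Y49.399 F1762
G01 X201.366 Y52.080 F1762
G01 X234.325 Y63.264 F1762
M5
G0 X0.000 Y0.000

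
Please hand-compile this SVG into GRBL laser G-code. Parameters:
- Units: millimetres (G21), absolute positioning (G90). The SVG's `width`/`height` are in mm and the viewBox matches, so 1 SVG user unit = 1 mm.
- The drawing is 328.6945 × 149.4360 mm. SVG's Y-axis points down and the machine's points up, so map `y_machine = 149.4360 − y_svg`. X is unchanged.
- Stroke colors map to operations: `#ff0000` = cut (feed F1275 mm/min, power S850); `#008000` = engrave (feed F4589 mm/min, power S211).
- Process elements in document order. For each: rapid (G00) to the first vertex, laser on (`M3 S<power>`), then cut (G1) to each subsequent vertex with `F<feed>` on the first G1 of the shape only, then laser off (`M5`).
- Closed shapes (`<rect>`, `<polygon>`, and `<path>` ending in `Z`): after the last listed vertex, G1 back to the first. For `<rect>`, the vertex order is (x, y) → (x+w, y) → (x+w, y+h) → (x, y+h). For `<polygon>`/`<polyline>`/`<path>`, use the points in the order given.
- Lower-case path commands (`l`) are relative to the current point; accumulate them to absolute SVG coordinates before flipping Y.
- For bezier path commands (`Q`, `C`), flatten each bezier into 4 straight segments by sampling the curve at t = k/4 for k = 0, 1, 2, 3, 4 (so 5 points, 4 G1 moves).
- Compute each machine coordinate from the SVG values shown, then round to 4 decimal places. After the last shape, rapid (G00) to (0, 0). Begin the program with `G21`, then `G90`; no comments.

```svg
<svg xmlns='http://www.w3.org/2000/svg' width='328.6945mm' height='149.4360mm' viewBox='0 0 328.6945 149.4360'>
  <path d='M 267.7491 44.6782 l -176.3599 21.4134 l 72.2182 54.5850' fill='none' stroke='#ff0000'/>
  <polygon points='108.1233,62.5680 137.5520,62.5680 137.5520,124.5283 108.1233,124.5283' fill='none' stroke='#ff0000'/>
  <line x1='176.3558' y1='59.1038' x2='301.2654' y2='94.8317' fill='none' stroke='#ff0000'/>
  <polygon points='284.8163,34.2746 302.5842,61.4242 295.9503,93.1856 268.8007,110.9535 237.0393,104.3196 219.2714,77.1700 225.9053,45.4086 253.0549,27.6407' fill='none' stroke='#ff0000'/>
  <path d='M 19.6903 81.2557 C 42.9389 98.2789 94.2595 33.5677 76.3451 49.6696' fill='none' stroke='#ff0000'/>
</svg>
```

viewBox `0 0 328.6945 149.4360` with mm width/height → 1 unit = 1 mm. Flip: y_m = 149.4360 − y_svg.

**Shape 1** — `<path>` open polyline, stroke `#ff0000` → cut (S850, F1275). Machine vertices: (267.7491,104.7578) → (91.3892,83.3444) → (163.6074,28.7594). Open path.

**Shape 2** — `<polygon>` rectangle, stroke `#ff0000` → cut (S850, F1275). Machine vertices: (108.1233,86.8680) → (137.5520,86.8680) → (137.5520,24.9077) → (108.1233,24.9077) → (108.1233,86.8680). Closed: final G1 returns to the first vertex.

**Shape 3** — `<line>` line segment, stroke `#ff0000` → cut (S850, F1275). Machine vertices: (176.3558,90.3322) → (301.2654,54.6043). Open path.

**Shape 4** — `<polygon>` regular polygon, stroke `#ff0000` → cut (S850, F1275). Machine vertices: (284.8163,115.1614) → (302.5842,88.0118) → (295.9503,56.2504) → (268.8007,38.4825) → (237.0393,45.1164) → (219.2714,72.2660) → (225.9053,104.0274) → (253.0549,121.7953) → (284.8163,115.1614). Closed: final G1 returns to the first vertex.

**Shape 5** — `<path>` cubic bezier, stroke `#ff0000` → cut (S850, F1275). Control points (SVG): P0=(19.6903,81.2557), P1=(42.9389,98.2789), P2=(94.2595,33.5677), P3=(76.3451,49.6696); sampled at t=k/4. Machine vertices: (19.6903,68.1803) → (40.8698,68.1983) → (63.4538,83.6279) → (78.3198,99.2302) → (76.3451,99.7664). Open path.

G21
G90
G00 X267.7491 Y104.7578
M3 S850
G1 X91.3892 Y83.3444 F1275
G1 X163.6074 Y28.7594
M5
G00 X108.1233 Y86.8680
M3 S850
G1 X137.5520 Y86.8680 F1275
G1 X137.5520 Y24.9077
G1 X108.1233 Y24.9077
G1 X108.1233 Y86.8680
M5
G00 X176.3558 Y90.3322
M3 S850
G1 X301.2654 Y54.6043 F1275
M5
G00 X284.8163 Y115.1614
M3 S850
G1 X302.5842 Y88.0118 F1275
G1 X295.9503 Y56.2504
G1 X268.8007 Y38.4825
G1 X237.0393 Y45.1164
G1 X219.2714 Y72.2660
G1 X225.9053 Y104.0274
G1 X253.0549 Y121.7953
G1 X284.8163 Y115.1614
M5
G00 X19.6903 Y68.1803
M3 S850
G1 X40.8698 Y68.1983 F1275
G1 X63.4538 Y83.6279
G1 X78.3198 Y99.2302
G1 X76.3451 Y99.7664
M5
G00 X0.0000 Y0.0000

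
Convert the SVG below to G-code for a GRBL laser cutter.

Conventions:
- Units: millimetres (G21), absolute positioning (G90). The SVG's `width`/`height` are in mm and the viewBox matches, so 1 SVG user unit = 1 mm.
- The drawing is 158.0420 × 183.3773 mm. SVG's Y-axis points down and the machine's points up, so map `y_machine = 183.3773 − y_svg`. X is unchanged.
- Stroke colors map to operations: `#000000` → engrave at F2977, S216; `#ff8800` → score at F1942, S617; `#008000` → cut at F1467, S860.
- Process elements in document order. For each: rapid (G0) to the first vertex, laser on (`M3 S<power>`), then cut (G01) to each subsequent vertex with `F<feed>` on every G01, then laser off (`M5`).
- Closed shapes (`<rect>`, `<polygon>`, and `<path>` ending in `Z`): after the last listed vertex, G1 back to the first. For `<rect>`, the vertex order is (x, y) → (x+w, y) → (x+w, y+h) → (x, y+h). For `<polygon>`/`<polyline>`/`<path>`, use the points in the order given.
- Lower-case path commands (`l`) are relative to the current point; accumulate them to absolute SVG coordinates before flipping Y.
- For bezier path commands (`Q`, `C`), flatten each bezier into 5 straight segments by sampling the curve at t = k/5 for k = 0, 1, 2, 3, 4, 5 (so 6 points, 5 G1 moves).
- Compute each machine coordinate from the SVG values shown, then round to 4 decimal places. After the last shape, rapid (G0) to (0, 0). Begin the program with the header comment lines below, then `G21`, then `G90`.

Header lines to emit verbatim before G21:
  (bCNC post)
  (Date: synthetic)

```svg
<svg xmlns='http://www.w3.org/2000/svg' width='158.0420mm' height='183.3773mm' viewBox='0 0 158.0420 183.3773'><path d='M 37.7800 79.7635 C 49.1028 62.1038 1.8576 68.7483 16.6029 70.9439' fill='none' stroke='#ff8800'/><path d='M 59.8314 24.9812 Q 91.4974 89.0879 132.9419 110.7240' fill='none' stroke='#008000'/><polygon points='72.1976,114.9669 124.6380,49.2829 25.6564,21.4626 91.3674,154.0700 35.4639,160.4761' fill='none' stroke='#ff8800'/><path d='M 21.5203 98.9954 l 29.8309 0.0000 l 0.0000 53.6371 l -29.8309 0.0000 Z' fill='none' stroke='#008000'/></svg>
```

(bCNC post)
(Date: synthetic)
G21
G90
G0 X37.7800 Y103.6138
M3 S617
G01 X38.5100 Y111.5231 F1942
G01 X30.9705 Y114.9796 F1942
G01 X20.9482 Y115.3634 F1942
G01 X14.2301 Y114.0546 F1942
G01 X16.6029 Y112.4334 F1942
M5
G0 X59.8314 Y158.3961
M3 S860
G01 X72.8889 Y134.4522 F1467
G01 X86.7288 Y113.9060 F1467
G01 X101.3509 Y96.7575 F1467
G01 X116.7552 Y83.0066 F1467
G01 X132.9419 Y72.6533 F1467
M5
G0 X72.1976 Y68.4104
M3 S617
G01 X124.6380 Y134.0944 F1942
G01 X25.6564 Y161.9147 F1942
G01 X91.3674 Y29.3073 F1942
G01 X35.4639 Y22.9012 F1942
G01 X72.1976 Y68.4104 F1942
M5
G0 X21.5203 Y84.3819
M3 S860
G01 X51.3512 Y84.3819 F1467
G01 X51.3512 Y30.7448 F1467
G01 X21.5203 Y30.7448 F1467
G01 X21.5203 Y84.3819 F1467
M5
G0 X0.0000 Y0.0000

Since the viewBox matches the mm dimensions, user units are millimetres directly. The only transform is the Y-flip y_m = 183.3773 − y_svg.

Shape 1 is a cubic bezier drawn with `<path>`. Its stroke #ff8800 means score at S617, F1942. After flipping Y the toolpath is (37.7800,103.6138) → (38.5100,111.5231) → (30.9705,114.9796) → (20.9482,115.3634) → (14.2301,114.0546) → (16.6029,112.4334).

Shape 2 is a quadratic bezier drawn with `<path>`. Its stroke #008000 means cut at S860, F1467. After flipping Y the toolpath is (59.8314,158.3961) → (72.8889,134.4522) → (86.7288,113.9060) → (101.3509,96.7575) → (116.7552,83.0066) → (132.9419,72.6533).

Shape 3 is a closed polygon drawn with `<polygon>`. Its stroke #ff8800 means score at S617, F1942. After flipping Y the toolpath is (72.1976,68.4104) → (124.6380,134.0944) → (25.6564,161.9147) → (91.3674,29.3073) → (35.4639,22.9012) → (72.1976,68.4104), returning to the start.

Shape 4 is a rectangle drawn with `<path>`. Its stroke #008000 means cut at S860, F1467. After flipping Y the toolpath is (21.5203,84.3819) → (51.3512,84.3819) → (51.3512,30.7448) → (21.5203,30.7448) → (21.5203,84.3819), returning to the start.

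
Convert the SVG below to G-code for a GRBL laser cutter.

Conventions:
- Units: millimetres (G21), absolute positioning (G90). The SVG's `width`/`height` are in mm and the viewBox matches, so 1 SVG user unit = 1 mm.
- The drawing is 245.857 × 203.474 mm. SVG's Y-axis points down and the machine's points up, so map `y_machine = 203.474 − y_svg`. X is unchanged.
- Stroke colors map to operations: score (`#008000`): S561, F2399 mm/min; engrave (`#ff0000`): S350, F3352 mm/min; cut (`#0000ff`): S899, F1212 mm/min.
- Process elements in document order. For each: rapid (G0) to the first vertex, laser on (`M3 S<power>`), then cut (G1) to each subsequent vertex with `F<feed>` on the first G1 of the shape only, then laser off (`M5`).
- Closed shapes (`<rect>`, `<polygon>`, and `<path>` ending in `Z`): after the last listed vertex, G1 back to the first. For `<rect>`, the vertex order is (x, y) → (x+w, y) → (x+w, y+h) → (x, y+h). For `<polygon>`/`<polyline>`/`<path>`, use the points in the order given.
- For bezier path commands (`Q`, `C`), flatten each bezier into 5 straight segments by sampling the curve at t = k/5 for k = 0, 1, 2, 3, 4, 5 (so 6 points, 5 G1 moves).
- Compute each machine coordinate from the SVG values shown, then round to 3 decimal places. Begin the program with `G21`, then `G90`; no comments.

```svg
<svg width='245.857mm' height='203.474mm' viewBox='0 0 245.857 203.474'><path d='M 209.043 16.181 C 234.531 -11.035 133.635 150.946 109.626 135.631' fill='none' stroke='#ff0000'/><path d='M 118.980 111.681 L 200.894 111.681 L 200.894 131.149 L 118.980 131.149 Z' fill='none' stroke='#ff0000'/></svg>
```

Since the viewBox matches the mm dimensions, user units are millimetres directly. The only transform is the Y-flip y_m = 203.474 − y_svg.

Shape 1 is a cubic bezier drawn with `<path>`. Its stroke #ff0000 means engrave at S350, F3352. After flipping Y the toolpath is (209.043,187.293) → (210.796,183.851) → (191.974,152.593) → (162.333,111.112) → (131.632,76.998) → (109.626,67.843).

Shape 2 is a rectangle drawn with `<path>`. Its stroke #ff0000 means engrave at S350, F3352. After flipping Y the toolpath is (118.980,91.793) → (200.894,91.793) → (200.894,72.325) → (118.980,72.325) → (118.980,91.793), returning to the start.

G21
G90
G0 X209.043 Y187.293
M3 S350
G1 X210.796 Y183.851 F3352
G1 X191.974 Y152.593
G1 X162.333 Y111.112
G1 X131.632 Y76.998
G1 X109.626 Y67.843
M5
G0 X118.980 Y91.793
M3 S350
G1 X200.894 Y91.793 F3352
G1 X200.894 Y72.325
G1 X118.980 Y72.325
G1 X118.980 Y91.793
M5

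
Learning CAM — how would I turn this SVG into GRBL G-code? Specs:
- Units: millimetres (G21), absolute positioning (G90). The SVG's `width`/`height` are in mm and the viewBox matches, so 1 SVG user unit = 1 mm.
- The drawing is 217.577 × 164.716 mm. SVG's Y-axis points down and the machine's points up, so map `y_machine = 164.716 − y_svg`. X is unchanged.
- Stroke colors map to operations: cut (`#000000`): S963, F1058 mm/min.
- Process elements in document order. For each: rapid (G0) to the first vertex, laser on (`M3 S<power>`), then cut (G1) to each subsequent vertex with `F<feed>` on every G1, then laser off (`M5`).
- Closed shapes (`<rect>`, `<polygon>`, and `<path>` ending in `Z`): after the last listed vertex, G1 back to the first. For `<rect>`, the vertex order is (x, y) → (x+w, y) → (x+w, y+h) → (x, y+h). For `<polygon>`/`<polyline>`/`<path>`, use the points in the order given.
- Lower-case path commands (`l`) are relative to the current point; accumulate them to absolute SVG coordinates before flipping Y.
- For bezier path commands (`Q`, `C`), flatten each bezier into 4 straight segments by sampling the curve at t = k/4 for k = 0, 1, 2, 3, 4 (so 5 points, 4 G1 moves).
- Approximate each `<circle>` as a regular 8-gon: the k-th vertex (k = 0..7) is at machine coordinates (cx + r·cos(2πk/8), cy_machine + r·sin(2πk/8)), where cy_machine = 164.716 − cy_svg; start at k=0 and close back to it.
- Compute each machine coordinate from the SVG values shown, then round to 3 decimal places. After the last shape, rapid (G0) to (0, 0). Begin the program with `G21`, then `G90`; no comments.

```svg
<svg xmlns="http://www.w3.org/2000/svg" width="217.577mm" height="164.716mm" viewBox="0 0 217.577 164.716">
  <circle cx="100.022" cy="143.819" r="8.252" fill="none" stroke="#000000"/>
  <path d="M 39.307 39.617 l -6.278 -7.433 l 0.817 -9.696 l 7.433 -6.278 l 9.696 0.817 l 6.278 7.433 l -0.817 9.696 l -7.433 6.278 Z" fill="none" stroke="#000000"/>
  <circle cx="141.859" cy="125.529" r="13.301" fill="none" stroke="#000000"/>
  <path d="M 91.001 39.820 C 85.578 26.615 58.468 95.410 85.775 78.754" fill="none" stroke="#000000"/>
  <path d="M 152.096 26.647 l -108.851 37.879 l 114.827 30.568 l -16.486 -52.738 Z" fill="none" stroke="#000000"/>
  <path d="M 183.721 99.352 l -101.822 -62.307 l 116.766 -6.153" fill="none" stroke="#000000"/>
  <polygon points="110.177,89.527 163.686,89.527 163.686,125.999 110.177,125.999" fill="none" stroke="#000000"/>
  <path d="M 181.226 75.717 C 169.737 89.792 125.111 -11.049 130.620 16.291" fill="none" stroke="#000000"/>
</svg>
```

viewBox `0 0 217.577 164.716` with mm width/height → 1 unit = 1 mm. Flip: y_m = 164.716 − y_svg.

**Shape 1** — `<circle>` circle, stroke `#000000` → cut (S963, F1058). Machine vertices: (108.274,20.897) → (105.857,26.732) → (100.022,29.149) → (94.187,26.732) → (91.770,20.897) → (94.187,15.062) → (100.022,12.645) → (105.857,15.062) → (108.274,20.897). Closed: final G1 returns to the first vertex.

**Shape 2** — `<path>` regular polygon, stroke `#000000` → cut (S963, F1058). Machine vertices: (39.307,125.099) → (33.029,132.532) → (33.846,142.228) → (41.279,148.506) → (50.975,147.689) → (57.253,140.256) → (56.436,130.560) → (49.003,124.282) → (39.307,125.099). Closed: final G1 returns to the first vertex.

**Shape 3** — `<circle>` circle, stroke `#000000` → cut (S963, F1058). Machine vertices: (155.160,39.187) → (151.264,48.592) → (141.859,52.488) → (132.454,48.592) → (128.558,39.187) → (132.454,29.782) → (141.859,25.886) → (151.264,29.782) → (155.160,39.187). Closed: final G1 returns to the first vertex.

**Shape 4** — `<path>` cubic bezier, stroke `#000000` → cut (S963, F1058). Control points (SVG): P0=(91.001,39.820), P1=(85.578,26.615), P2=(58.468,95.410), P3=(85.775,78.754); sampled at t=k/4. Machine vertices: (91.001,124.896) → (84.057,122.041) → (76.114,104.135) → (74.309,86.876) → (85.775,85.962). Open path.

**Shape 5** — `<path>` closed polygon, stroke `#000000` → cut (S963, F1058). Machine vertices: (152.096,138.069) → (43.245,100.190) → (158.072,69.622) → (141.586,122.360) → (152.096,138.069). Closed: final G1 returns to the first vertex.

**Shape 6** — `<path>` open polyline, stroke `#000000` → cut (S963, F1058). Machine vertices: (183.721,65.364) → (81.899,127.671) → (198.665,133.824). Open path.

**Shape 7** — `<polygon>` rectangle, stroke `#000000` → cut (S963, F1058). Machine vertices: (110.177,75.189) → (163.686,75.189) → (163.686,38.717) → (110.177,38.717) → (110.177,75.189). Closed: final G1 returns to the first vertex.

**Shape 8** — `<path>` cubic bezier, stroke `#000000` → cut (S963, F1058). Control points (SVG): P0=(181.226,75.717), P1=(169.737,89.792), P2=(125.111,-11.049), P3=(130.620,16.291); sampled at t=k/4. Machine vertices: (181.226,88.999) → (167.697,96.191) → (149.549,123.686) → (134.587,148.694) → (130.620,148.425). Open path.

G21
G90
G0 X108.274 Y20.897
M3 S963
G1 X105.857 Y26.732 F1058
G1 X100.022 Y29.149 F1058
G1 X94.187 Y26.732 F1058
G1 X91.770 Y20.897 F1058
G1 X94.187 Y15.062 F1058
G1 X100.022 Y12.645 F1058
G1 X105.857 Y15.062 F1058
G1 X108.274 Y20.897 F1058
M5
G0 X39.307 Y125.099
M3 S963
G1 X33.029 Y132.532 F1058
G1 X33.846 Y142.228 F1058
G1 X41.279 Y148.506 F1058
G1 X50.975 Y147.689 F1058
G1 X57.253 Y140.256 F1058
G1 X56.436 Y130.560 F1058
G1 X49.003 Y124.282 F1058
G1 X39.307 Y125.099 F1058
M5
G0 X155.160 Y39.187
M3 S963
G1 X151.264 Y48.592 F1058
G1 X141.859 Y52.488 F1058
G1 X132.454 Y48.592 F1058
G1 X128.558 Y39.187 F1058
G1 X132.454 Y29.782 F1058
G1 X141.859 Y25.886 F1058
G1 X151.264 Y29.782 F1058
G1 X155.160 Y39.187 F1058
M5
G0 X91.001 Y124.896
M3 S963
G1 X84.057 Y122.041 F1058
G1 X76.114 Y104.135 F1058
G1 X74.309 Y86.876 F1058
G1 X85.775 Y85.962 F1058
M5
G0 X152.096 Y138.069
M3 S963
G1 X43.245 Y100.190 F1058
G1 X158.072 Y69.622 F1058
G1 X141.586 Y122.360 F1058
G1 X152.096 Y138.069 F1058
M5
G0 X183.721 Y65.364
M3 S963
G1 X81.899 Y127.671 F1058
G1 X198.665 Y133.824 F1058
M5
G0 X110.177 Y75.189
M3 S963
G1 X163.686 Y75.189 F1058
G1 X163.686 Y38.717 F1058
G1 X110.177 Y38.717 F1058
G1 X110.177 Y75.189 F1058
M5
G0 X181.226 Y88.999
M3 S963
G1 X167.697 Y96.191 F1058
G1 X149.549 Y123.686 F1058
G1 X134.587 Y148.694 F1058
G1 X130.620 Y148.425 F1058
M5
G0 X0.000 Y0.000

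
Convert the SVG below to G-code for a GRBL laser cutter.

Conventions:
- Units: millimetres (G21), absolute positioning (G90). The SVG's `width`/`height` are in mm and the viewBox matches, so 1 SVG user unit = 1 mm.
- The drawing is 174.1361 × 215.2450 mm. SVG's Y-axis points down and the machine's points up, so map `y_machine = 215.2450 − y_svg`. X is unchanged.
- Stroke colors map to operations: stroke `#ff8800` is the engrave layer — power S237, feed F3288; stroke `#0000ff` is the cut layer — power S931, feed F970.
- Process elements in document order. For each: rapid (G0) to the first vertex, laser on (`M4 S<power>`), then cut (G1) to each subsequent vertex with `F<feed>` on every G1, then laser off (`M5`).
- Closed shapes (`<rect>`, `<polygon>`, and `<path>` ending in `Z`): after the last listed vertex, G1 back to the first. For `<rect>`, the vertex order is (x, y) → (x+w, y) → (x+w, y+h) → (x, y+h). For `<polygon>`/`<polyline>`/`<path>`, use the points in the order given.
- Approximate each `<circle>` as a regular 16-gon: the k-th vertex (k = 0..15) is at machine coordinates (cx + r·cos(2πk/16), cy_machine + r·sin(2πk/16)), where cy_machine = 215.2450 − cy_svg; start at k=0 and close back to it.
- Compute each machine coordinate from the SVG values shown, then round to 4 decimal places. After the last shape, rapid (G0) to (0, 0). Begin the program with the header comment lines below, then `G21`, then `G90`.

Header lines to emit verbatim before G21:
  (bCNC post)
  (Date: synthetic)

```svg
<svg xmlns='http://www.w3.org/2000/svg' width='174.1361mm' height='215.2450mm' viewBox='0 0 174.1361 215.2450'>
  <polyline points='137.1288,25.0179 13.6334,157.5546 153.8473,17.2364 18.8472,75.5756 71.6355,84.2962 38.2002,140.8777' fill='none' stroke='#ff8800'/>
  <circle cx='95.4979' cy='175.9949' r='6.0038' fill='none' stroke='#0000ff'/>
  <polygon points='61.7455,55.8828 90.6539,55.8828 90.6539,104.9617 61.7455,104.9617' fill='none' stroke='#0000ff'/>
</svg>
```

1 u = 1 mm; y_m = 215.2450 − y.

[1] `<polyline>` open polyline, #ff8800→engrave S237 F3288: (137.1288,190.2271) → (13.6334,57.6904) → (153.8473,198.0086) → (18.8472,139.6694) → (71.6355,130.9488) → (38.2002,74.3673)

[2] `<circle>` circle, #0000ff→cut S931 F970: (101.5017,39.2501) → (101.0447,41.5477) → (99.7432,43.4954) → (97.7955,44.7969) → (95.4979,45.2539) → (93.2003,44.7969) → (91.2526,43.4954) → (89.9511,41.5477) → (89.4941,39.2501) → (89.9511,36.9525) → (91.2526,35.0048) → (93.2003,33.7033) → (95.4979,33.2463) → (97.7955,33.7033) → (99.7432,35.0048) → (101.0447,36.9525) → (101.5017,39.2501) (closed)

[3] `<polygon>` rectangle, #0000ff→cut S931 F970: (61.7455,159.3622) → (90.6539,159.3622) → (90.6539,110.2833) → (61.7455,110.2833) → (61.7455,159.3622) (closed)

(bCNC post)
(Date: synthetic)
G21
G90
G0 X137.1288 Y190.2271
M4 S237
G1 X13.6334 Y57.6904 F3288
G1 X153.8473 Y198.0086 F3288
G1 X18.8472 Y139.6694 F3288
G1 X71.6355 Y130.9488 F3288
G1 X38.2002 Y74.3673 F3288
M5
G0 X101.5017 Y39.2501
M4 S931
G1 X101.0447 Y41.5477 F970
G1 X99.7432 Y43.4954 F970
G1 X97.7955 Y44.7969 F970
G1 X95.4979 Y45.2539 F970
G1 X93.2003 Y44.7969 F970
G1 X91.2526 Y43.4954 F970
G1 X89.9511 Y41.5477 F970
G1 X89.4941 Y39.2501 F970
G1 X89.9511 Y36.9525 F970
G1 X91.2526 Y35.0048 F970
G1 X93.2003 Y33.7033 F970
G1 X95.4979 Y33.2463 F970
G1 X97.7955 Y33.7033 F970
G1 X99.7432 Y35.0048 F970
G1 X101.0447 Y36.9525 F970
G1 X101.5017 Y39.2501 F970
M5
G0 X61.7455 Y159.3622
M4 S931
G1 X90.6539 Y159.3622 F970
G1 X90.6539 Y110.2833 F970
G1 X61.7455 Y110.2833 F970
G1 X61.7455 Y159.3622 F970
M5
G0 X0.0000 Y0.0000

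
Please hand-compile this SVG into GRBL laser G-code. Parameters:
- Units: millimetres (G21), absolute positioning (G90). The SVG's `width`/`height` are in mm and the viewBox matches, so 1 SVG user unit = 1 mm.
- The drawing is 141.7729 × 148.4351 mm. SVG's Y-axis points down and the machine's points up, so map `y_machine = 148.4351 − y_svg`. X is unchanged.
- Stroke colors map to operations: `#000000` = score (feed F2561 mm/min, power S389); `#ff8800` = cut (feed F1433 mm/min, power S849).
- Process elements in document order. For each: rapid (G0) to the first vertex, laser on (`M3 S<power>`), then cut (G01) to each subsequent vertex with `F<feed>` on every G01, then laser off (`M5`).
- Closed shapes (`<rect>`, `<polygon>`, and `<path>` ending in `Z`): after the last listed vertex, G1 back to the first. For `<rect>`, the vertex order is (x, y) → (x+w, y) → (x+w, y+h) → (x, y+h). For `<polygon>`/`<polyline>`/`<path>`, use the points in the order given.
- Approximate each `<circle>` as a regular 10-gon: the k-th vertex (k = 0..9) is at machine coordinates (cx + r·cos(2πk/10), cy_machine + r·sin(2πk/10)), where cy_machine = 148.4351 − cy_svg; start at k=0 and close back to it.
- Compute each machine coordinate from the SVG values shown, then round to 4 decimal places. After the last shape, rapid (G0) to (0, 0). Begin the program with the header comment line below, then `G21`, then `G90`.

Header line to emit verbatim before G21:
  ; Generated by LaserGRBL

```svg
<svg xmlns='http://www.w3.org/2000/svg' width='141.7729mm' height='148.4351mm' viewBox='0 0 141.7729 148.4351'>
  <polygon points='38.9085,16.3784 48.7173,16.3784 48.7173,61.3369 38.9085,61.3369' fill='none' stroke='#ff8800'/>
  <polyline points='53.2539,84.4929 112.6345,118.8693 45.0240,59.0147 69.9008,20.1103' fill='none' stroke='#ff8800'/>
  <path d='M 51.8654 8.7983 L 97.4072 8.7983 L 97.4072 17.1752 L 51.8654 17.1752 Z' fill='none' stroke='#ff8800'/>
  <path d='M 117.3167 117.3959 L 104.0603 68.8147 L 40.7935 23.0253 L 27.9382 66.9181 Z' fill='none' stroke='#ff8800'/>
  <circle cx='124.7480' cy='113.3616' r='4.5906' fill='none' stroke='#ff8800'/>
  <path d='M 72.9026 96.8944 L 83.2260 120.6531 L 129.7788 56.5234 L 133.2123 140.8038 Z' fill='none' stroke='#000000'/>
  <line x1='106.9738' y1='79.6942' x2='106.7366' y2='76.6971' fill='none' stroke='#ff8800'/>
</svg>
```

viewBox `0 0 141.7729 148.4351` with mm width/height → 1 unit = 1 mm. Flip: y_m = 148.4351 − y_svg.

**Shape 1** — `<polygon>` rectangle, stroke `#ff8800` → cut (S849, F1433). Machine vertices: (38.9085,132.0567) → (48.7173,132.0567) → (48.7173,87.0982) → (38.9085,87.0982) → (38.9085,132.0567). Closed: final G1 returns to the first vertex.

**Shape 2** — `<polyline>` open polyline, stroke `#ff8800` → cut (S849, F1433). Machine vertices: (53.2539,63.9422) → (112.6345,29.5658) → (45.0240,89.4204) → (69.9008,128.3248). Open path.

**Shape 3** — `<path>` rectangle, stroke `#ff8800` → cut (S849, F1433). Machine vertices: (51.8654,139.6368) → (97.4072,139.6368) → (97.4072,131.2599) → (51.8654,131.2599) → (51.8654,139.6368). Closed: final G1 returns to the first vertex.

**Shape 4** — `<path>` closed polygon, stroke `#ff8800` → cut (S849, F1433). Machine vertices: (117.3167,31.0392) → (104.0603,79.6204) → (40.7935,125.4098) → (27.9382,81.5170) → (117.3167,31.0392). Closed: final G1 returns to the first vertex.

**Shape 5** — `<circle>` circle, stroke `#ff8800` → cut (S849, F1433). Machine vertices: (129.3386,35.0735) → (128.4619,37.7718) → (126.1666,39.4394) → (123.3294,39.4394) → (121.0341,37.7718) → (120.1574,35.0735) → (121.0341,32.3752) → (123.3294,30.7076) → (126.1666,30.7076) → (128.4619,32.3752) → (129.3386,35.0735). Closed: final G1 returns to the first vertex.

**Shape 6** — `<path>` closed polygon, stroke `#000000` → score (S389, F2561). Machine vertices: (72.9026,51.5407) → (83.2260,27.7820) → (129.7788,91.9117) → (133.2123,7.6313) → (72.9026,51.5407). Closed: final G1 returns to the first vertex.

**Shape 7** — `<line>` line segment, stroke `#ff8800` → cut (S849, F1433). Machine vertices: (106.9738,68.7409) → (106.7366,71.7380). Open path.

; Generated by LaserGRBL
G21
G90
G0 X38.9085 Y132.0567
M3 S849
G01 X48.7173 Y132.0567 F1433
G01 X48.7173 Y87.0982 F1433
G01 X38.9085 Y87.0982 F1433
G01 X38.9085 Y132.0567 F1433
M5
G0 X53.2539 Y63.9422
M3 S849
G01 X112.6345 Y29.5658 F1433
G01 X45.0240 Y89.4204 F1433
G01 X69.9008 Y128.3248 F1433
M5
G0 X51.8654 Y139.6368
M3 S849
G01 X97.4072 Y139.6368 F1433
G01 X97.4072 Y131.2599 F1433
G01 X51.8654 Y131.2599 F1433
G01 X51.8654 Y139.6368 F1433
M5
G0 X117.3167 Y31.0392
M3 S849
G01 X104.0603 Y79.6204 F1433
G01 X40.7935 Y125.4098 F1433
G01 X27.9382 Y81.5170 F1433
G01 X117.3167 Y31.0392 F1433
M5
G0 X129.3386 Y35.0735
M3 S849
G01 X128.4619 Y37.7718 F1433
G01 X126.1666 Y39.4394 F1433
G01 X123.3294 Y39.4394 F1433
G01 X121.0341 Y37.7718 F1433
G01 X120.1574 Y35.0735 F1433
G01 X121.0341 Y32.3752 F1433
G01 X123.3294 Y30.7076 F1433
G01 X126.1666 Y30.7076 F1433
G01 X128.4619 Y32.3752 F1433
G01 X129.3386 Y35.0735 F1433
M5
G0 X72.9026 Y51.5407
M3 S389
G01 X83.2260 Y27.7820 F2561
G01 X129.7788 Y91.9117 F2561
G01 X133.2123 Y7.6313 F2561
G01 X72.9026 Y51.5407 F2561
M5
G0 X106.9738 Y68.7409
M3 S849
G01 X106.7366 Y71.7380 F1433
M5
G0 X0.0000 Y0.0000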